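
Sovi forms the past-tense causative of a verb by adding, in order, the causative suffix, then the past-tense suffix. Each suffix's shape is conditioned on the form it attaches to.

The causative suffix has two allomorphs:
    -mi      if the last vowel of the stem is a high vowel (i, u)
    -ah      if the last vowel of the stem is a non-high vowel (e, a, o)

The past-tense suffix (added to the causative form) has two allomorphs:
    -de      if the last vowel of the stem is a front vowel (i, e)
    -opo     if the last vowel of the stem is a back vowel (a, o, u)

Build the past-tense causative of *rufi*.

rufimide

*rufi* — last vowel /i/ (a high vowel) → -mi → *rufimi*.
The causative form *rufimi*: last vowel = /i/, a front vowel → -de → *rufimide*.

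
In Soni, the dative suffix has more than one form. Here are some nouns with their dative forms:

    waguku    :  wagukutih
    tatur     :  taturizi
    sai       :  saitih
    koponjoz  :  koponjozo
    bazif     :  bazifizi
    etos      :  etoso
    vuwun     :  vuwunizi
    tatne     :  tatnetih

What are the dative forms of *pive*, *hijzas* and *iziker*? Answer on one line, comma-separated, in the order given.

The suffix is conditioned by the final sound: -o when the stem ends in a sibilant (*koponjoz*, *etos*); -izi when the stem ends in a non-sibilant consonant (*tatur*, *bazif*, *vuwun*); -tih when the stem ends in a vowel (*waguku*, *sai*, *tatne*).
*pive*: final sound = /e/, a vowel → -tih → *pivetih*.
Since the final sound of *hijzas* is /s/ (a sibilant), it takes -o, giving *hijzaso*.
*iziker*: final sound = /r/, a non-sibilant consonant → -izi → *izikerizi*.

pivetih, hijzaso, izikerizi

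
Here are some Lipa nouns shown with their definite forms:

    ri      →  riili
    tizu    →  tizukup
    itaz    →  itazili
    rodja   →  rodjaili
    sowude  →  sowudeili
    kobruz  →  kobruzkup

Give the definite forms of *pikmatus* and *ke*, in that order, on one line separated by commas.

Looking at the last vowel of each stem: -kup when the last vowel of the stem is a rounded vowel (*tizu*, *kobruz*); -ili when the last vowel of the stem is an unrounded vowel (*ri*, *itaz*, *rodja*, *sowude*).
*pikmatus*: last vowel = /u/, a rounded vowel → -kup → *pikmatuskup*.
*ke* — last vowel /e/ (an unrounded vowel) → -ili → *keili*.

pikmatuskup, keili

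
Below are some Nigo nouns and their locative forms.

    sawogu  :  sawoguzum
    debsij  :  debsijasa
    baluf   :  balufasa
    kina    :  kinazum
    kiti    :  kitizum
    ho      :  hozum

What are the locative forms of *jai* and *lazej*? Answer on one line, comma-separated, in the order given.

jaizum, lazejasa

The pattern is consonant vs. vowel: -asa when the stem ends in a consonant (*debsij*, *baluf*); -zum when the stem ends in a vowel (*sawogu*, *kina*, *kiti*, *ho*).
The final sound of *jai* is /i/, which is a vowel, so the suffix is -zum, giving *jaizum*.
The final sound of *lazej* is /j/, which is a consonant, so the suffix is -asa, giving *lazejasa*.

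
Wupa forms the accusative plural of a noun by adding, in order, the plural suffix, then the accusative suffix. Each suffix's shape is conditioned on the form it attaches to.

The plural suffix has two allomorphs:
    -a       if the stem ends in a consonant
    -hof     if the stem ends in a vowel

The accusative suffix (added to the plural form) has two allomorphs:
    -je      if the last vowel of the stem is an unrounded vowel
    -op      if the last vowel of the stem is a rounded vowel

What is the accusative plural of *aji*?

ajihofop

*aji*: final sound = /i/, a vowel → -hof → *ajihof*.
The plural form *ajihof*: last vowel = /o/, a rounded vowel → -op → *ajihofop*.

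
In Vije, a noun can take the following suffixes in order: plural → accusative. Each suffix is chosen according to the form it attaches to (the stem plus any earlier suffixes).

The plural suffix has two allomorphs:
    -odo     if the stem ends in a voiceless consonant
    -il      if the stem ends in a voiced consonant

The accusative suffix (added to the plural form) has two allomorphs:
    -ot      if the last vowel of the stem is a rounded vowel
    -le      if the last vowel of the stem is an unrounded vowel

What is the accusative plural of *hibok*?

hibokodoot

Since the final consonant of *hibok* is /k/ (voiceless), it takes -odo, giving *hibokodo*.
The plural form *hibokodo* — last vowel /o/ (a rounded vowel) → -ot → *hibokodoot*.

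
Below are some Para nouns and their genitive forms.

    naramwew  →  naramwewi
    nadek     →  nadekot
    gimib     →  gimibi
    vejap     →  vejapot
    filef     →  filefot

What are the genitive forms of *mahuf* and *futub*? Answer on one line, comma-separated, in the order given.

mahufot, futubi

The alternation tracks the final consonant of the stem — -ot when the stem ends in a voiceless consonant (*nadek*, *vejap*, *filef*); -i when the stem ends in a voiced consonant (*naramwew*, *gimib*).
The final consonant of *mahuf* is /f/, which is voiceless, so the suffix is -ot, giving *mahufot*.
*futub*: final consonant = /b/, voiced → -i → *futubi*.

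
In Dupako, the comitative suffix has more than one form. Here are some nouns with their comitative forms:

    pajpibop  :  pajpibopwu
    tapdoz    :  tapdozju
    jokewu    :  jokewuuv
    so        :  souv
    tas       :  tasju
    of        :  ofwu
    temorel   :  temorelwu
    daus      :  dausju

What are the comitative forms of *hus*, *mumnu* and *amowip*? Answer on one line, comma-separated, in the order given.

The suffix is conditioned by the final sound: -ju when the stem ends in a sibilant (*tapdoz*, *tas*, *daus*); -wu when the stem ends in a non-sibilant consonant (*pajpibop*, *of*, *temorel*); -uv when the stem ends in a vowel (*jokewu*, *so*).
*hus* — final sound /s/ (a sibilant) → -ju → *husju*.
The final sound of *mumnu* is /u/, which is a vowel, so the suffix is -uv, giving *mumnuuv*.
*amowip* — final sound /p/ (a non-sibilant consonant) → -wu → *amowipwu*.

husju, mumnuuv, amowipwu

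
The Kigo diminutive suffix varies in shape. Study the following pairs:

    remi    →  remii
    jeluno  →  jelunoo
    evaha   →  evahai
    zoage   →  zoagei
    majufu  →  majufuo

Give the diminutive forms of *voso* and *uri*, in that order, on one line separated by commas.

The suffix is conditioned by the last vowel: -o when the last vowel of the stem is a rounded vowel (*jeluno*, *majufu*); -i when the last vowel of the stem is an unrounded vowel (*remi*, *evaha*, *zoage*).
*voso*: last vowel = /o/, a rounded vowel → -o → *vosoo*.
Since the last vowel of *uri* is /i/ (an unrounded vowel), it takes -i, giving *urii*.

vosoo, urii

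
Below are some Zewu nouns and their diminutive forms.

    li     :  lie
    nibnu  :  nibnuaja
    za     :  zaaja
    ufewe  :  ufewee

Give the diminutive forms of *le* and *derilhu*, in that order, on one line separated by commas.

The alternation tracks the last vowel of the stem — -e when the last vowel of the stem is a front vowel (*li*, *ufewe*); -aja when the last vowel of the stem is a back vowel (*nibnu*, *za*).
Since the last vowel of *le* is /e/ (a front vowel), it takes -e, giving *lee*.
Since the last vowel of *derilhu* is /u/ (a back vowel), it takes -aja, giving *derilhuaja*.

lee, derilhuaja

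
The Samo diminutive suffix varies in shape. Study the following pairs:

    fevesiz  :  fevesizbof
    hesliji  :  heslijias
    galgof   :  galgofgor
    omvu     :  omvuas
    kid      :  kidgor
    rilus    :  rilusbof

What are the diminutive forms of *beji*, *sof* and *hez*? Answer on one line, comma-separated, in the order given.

The pattern is sibilance of the final sound: -bof when the stem ends in a sibilant (*fevesiz*, *rilus*); -gor when the stem ends in a non-sibilant consonant (*galgof*, *kid*); -as when the stem ends in a vowel (*hesliji*, *omvu*).
*beji* — final sound /i/ (a vowel) → -as → *bejias*.
*sof*: final sound = /f/, a non-sibilant consonant → -gor → *sofgor*.
Since the final sound of *hez* is /z/ (a sibilant), it takes -bof, giving *hezbof*.

bejias, sofgor, hezbof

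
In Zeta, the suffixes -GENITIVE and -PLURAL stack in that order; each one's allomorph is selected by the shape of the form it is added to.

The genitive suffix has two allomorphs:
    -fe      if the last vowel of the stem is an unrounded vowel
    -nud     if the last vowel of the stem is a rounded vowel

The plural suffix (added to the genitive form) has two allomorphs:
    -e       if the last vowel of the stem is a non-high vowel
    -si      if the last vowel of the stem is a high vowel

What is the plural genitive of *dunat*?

Since the last vowel of *dunat* is /a/ (an unrounded vowel), it takes -fe, giving *dunatfe*.
The genitive form *dunatfe*: last vowel = /e/, a non-high vowel → -e → *dunatfee*.

dunatfee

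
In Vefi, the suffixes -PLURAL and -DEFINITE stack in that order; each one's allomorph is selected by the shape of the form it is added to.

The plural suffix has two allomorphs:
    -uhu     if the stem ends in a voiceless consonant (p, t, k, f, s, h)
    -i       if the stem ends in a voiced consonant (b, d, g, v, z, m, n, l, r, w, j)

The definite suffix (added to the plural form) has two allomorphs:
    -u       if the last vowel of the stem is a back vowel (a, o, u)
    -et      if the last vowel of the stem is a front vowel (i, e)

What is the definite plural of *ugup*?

ugupuhuu

*ugup* — final consonant /p/ (voiceless) → -uhu → *ugupuhu*.
The last vowel of the plural form *ugupuhu* is /u/, which is a back vowel, so the definite suffix is -u, giving *ugupuhuu*.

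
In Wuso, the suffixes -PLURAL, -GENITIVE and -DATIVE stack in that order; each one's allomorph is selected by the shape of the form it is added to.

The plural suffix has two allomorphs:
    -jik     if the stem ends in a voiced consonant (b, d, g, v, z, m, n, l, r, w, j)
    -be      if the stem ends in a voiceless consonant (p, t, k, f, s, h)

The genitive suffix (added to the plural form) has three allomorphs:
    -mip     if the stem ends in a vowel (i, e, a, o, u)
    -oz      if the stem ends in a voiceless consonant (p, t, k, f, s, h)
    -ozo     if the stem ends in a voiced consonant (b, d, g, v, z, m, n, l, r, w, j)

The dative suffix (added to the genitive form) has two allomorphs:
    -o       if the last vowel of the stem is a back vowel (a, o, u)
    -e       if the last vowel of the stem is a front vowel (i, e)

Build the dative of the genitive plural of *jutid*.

jutidjikozo

Since the final consonant of *jutid* is /d/ (voiced), it takes -jik, giving *jutidjik*.
The plural form *jutidjik*: final sound = /k/, a voiceless consonant → -oz → *jutidjikoz*.
The last vowel of the genitive form *jutidjikoz* is /o/, which is a back vowel, so the dative suffix is -o, giving *jutidjikozo*.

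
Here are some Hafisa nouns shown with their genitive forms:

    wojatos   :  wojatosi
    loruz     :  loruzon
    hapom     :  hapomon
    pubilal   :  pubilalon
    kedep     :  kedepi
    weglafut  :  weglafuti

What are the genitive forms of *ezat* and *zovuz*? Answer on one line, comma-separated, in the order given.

ezati, zovuzon

The alternation tracks the final consonant of the stem — -i when the stem ends in a voiceless consonant (*wojatos*, *kedep*, *weglafut*); -on when the stem ends in a voiced consonant (*loruz*, *hapom*, *pubilal*).
*ezat* — final consonant /t/ (voiceless) → -i → *ezati*.
*zovuz* — final consonant /z/ (voiced) → -on → *zovuzon*.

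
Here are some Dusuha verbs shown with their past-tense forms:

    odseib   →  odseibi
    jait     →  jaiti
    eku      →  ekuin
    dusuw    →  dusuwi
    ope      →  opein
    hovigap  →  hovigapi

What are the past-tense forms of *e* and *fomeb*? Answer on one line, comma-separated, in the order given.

The alternation tracks the final sound of the stem — -i when the stem ends in a consonant (*odseib*, *jait*, *dusuw*, *hovigap*); -in when the stem ends in a vowel (*eku*, *ope*).
*e*: final sound = /e/, a vowel → -in → *ein*.
The final sound of *fomeb* is /b/, which is a consonant, so the suffix is -i, giving *fomebi*.

ein, fomebi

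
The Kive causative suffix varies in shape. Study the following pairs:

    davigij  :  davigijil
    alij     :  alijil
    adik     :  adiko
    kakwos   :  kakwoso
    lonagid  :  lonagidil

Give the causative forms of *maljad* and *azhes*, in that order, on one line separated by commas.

The pattern is voicing of the final consonant: -o when the stem ends in a voiceless consonant (*adik*, *kakwos*); -il when the stem ends in a voiced consonant (*davigij*, *alij*, *lonagid*).
*maljad*: final consonant = /d/, voiced → -il → *maljadil*.
*azhes*: final consonant = /s/, voiceless → -o → *azheso*.

maljadil, azheso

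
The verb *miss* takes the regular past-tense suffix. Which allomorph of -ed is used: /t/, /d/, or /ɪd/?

/t/

The stem *miss* ends in a voiceless consonant other than /t/.
The -ed suffix is realized as /ɪd/ after /t, d/; as /t/ after other voiceless consonants; and as /d/ after other voiced sounds.
So -ed on *miss* is pronounced /t/.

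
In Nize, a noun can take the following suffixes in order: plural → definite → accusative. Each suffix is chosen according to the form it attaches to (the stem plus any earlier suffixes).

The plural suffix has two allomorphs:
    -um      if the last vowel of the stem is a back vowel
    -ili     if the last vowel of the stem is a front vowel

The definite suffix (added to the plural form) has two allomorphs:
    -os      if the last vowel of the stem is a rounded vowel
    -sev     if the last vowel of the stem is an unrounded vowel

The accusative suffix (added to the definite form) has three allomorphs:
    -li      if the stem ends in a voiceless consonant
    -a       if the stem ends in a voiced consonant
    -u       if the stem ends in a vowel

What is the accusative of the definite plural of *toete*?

toeteiliseva

The last vowel of *toete* is /e/, which is a front vowel, so the plural suffix is -ili, giving *toeteili*.
The plural form *toeteili* — last vowel /i/ (an unrounded vowel) → -sev → *toeteilisev*.
The definite form *toeteilisev*: final sound = /v/, a voiced consonant → -a → *toeteiliseva*.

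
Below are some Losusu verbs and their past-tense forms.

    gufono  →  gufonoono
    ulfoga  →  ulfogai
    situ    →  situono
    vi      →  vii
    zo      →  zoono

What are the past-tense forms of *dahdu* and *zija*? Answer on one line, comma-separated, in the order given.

The pattern is rounding harmony: -ono when the last vowel of the stem is a rounded vowel (*gufono*, *situ*, *zo*); -i when the last vowel of the stem is an unrounded vowel (*ulfoga*, *vi*).
*dahdu* — last vowel /u/ (a rounded vowel) → -ono → *dahduono*.
The last vowel of *zija* is /a/, which is an unrounded vowel, so the suffix is -i, giving *zijai*.

dahduono, zijai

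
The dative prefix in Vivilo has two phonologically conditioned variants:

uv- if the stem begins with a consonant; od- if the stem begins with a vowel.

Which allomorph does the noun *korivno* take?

uv-

The first sound of *korivno* is /k/, which is a consonant, so the prefix is uv-.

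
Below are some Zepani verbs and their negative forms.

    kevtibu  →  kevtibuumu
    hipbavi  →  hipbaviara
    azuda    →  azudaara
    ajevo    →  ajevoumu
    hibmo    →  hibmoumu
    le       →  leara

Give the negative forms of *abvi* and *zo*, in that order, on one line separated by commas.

The pattern is rounding harmony: -umu when the last vowel of the stem is a rounded vowel (*kevtibu*, *ajevo*, *hibmo*); -ara when the last vowel of the stem is an unrounded vowel (*hipbavi*, *azuda*, *le*).
*abvi*: last vowel = /i/, an unrounded vowel → -ara → *abviara*.
The last vowel of *zo* is /o/, which is a rounded vowel, so the suffix is -umu, giving *zoumu*.

abviara, zoumu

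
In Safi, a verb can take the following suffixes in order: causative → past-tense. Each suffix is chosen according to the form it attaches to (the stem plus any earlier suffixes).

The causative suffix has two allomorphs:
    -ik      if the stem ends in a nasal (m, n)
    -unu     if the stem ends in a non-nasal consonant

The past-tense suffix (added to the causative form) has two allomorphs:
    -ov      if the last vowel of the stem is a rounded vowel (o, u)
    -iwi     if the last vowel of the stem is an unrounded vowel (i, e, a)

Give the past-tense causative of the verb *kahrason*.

*kahrason*: final consonant = /n/, a nasal → -ik → *kahrasonik*.
Since the last vowel of the causative form *kahrasonik* is /i/ (an unrounded vowel), it takes -iwi, giving *kahrasonikiwi*.

kahrasonikiwi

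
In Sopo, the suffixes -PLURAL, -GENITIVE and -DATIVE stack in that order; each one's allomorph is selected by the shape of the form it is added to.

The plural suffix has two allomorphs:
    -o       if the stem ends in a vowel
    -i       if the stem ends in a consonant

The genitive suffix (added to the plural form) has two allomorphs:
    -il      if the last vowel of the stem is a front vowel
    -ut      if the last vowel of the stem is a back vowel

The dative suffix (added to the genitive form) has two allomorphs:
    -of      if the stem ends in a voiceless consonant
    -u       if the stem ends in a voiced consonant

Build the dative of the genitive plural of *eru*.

eruoutof

Since the final sound of *eru* is /u/ (a vowel), it takes -o, giving *eruo*.
Since the last vowel of the plural form *eruo* is /o/ (a back vowel), it takes -ut, giving *eruout*.
The genitive form *eruout*: final consonant = /t/, voiceless → -of → *eruoutof*.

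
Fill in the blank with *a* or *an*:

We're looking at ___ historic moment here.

a

The indefinite article is chosen by the initial *sound* of the following word, not its spelling.
*historic* begins with the sound /h/ (h is pronounced in standard usage) — a consonant sound.
So the article is *a*: We're looking at a historic moment here.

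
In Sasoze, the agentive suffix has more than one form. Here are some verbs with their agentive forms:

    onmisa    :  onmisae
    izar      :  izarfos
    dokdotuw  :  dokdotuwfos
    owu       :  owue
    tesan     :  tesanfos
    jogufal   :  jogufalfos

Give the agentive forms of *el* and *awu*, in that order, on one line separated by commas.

elfos, awue

The alternation tracks the final sound of the stem — -fos when the stem ends in a consonant (*izar*, *dokdotuw*, *tesan*, *jogufal*); -e when the stem ends in a vowel (*onmisa*, *owu*).
*el*: final sound = /l/, a consonant → -fos → *elfos*.
The final sound of *awu* is /u/, which is a vowel, so the suffix is -e, giving *awue*.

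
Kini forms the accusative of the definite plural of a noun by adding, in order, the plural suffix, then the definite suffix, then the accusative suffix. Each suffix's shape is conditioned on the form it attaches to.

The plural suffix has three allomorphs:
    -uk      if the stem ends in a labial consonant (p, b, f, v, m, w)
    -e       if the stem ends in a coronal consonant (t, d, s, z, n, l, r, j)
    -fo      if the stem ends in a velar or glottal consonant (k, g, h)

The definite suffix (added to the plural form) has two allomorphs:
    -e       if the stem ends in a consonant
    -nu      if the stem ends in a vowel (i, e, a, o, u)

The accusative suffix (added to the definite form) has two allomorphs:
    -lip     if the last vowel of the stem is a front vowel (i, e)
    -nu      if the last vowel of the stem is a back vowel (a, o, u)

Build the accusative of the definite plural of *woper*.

The final consonant of *woper* is /r/, which is coronal, so the plural suffix is -e, giving *wopere*.
The plural form *wopere*: final sound = /e/, a vowel → -nu → *woperenu*.
The last vowel of the definite form *woperenu* is /u/, which is a back vowel, so the accusative suffix is -nu, giving *woperenunu*.

woperenunu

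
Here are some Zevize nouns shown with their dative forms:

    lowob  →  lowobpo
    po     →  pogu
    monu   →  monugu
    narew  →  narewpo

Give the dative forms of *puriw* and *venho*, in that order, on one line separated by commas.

puriwpo, venhogu

The suffix is conditioned by the final sound: -po when the stem ends in a consonant (*lowob*, *narew*); -gu when the stem ends in a vowel (*po*, *monu*).
Since the final sound of *puriw* is /w/ (a consonant), it takes -po, giving *puriwpo*.
Since the final sound of *venho* is /o/ (a vowel), it takes -gu, giving *venhogu*.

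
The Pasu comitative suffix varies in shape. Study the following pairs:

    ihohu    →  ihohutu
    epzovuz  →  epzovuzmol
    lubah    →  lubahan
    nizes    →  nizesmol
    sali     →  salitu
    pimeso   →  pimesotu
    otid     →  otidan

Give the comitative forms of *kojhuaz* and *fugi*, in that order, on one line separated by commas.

Looking at the final sound of each stem: -mol when the stem ends in a sibilant (*epzovuz*, *nizes*); -an when the stem ends in a non-sibilant consonant (*lubah*, *otid*); -tu when the stem ends in a vowel (*ihohu*, *sali*, *pimeso*).
*kojhuaz* — final sound /z/ (a sibilant) → -mol → *kojhuazmol*.
Since the final sound of *fugi* is /i/ (a vowel), it takes -tu, giving *fugitu*.

kojhuazmol, fugitu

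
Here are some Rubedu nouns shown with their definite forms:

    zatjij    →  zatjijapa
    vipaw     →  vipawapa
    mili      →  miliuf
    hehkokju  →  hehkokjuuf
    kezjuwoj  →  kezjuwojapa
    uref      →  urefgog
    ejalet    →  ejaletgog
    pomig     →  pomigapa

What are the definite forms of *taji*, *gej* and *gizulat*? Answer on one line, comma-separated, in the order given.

tajiuf, gejapa, gizulatgog

The alternation tracks the final sound of the stem — -gog when the stem ends in a voiceless consonant (*uref*, *ejalet*); -apa when the stem ends in a voiced consonant (*zatjij*, *vipaw*, *kezjuwoj*, *pomig*); -uf when the stem ends in a vowel (*mili*, *hehkokju*).
*taji*: final sound = /i/, a vowel → -uf → *tajiuf*.
The final sound of *gej* is /j/, which is a voiced consonant, so the suffix is -apa, giving *gejapa*.
*gizulat* — final sound /t/ (a voiceless consonant) → -gog → *gizulatgog*.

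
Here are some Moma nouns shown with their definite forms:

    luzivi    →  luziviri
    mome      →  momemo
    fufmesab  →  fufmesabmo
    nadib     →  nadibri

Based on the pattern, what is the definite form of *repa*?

repamo

The alternation tracks the last vowel of the stem — -ri when the last vowel of the stem is a high vowel (*luzivi*, *nadib*); -mo when the last vowel of the stem is a non-high vowel (*mome*, *fufmesab*).
*repa* — last vowel /a/ (a non-high vowel) → -mo → *repamo*.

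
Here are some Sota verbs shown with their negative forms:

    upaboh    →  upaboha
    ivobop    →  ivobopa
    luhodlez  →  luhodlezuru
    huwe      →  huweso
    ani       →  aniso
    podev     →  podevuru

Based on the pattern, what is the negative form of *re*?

reso

The alternation tracks the final sound of the stem — -a when the stem ends in a voiceless consonant (*upaboh*, *ivobop*); -uru when the stem ends in a voiced consonant (*luhodlez*, *podev*); -so when the stem ends in a vowel (*huwe*, *ani*).
Since the final sound of *re* is /e/ (a vowel), it takes -so, giving *reso*.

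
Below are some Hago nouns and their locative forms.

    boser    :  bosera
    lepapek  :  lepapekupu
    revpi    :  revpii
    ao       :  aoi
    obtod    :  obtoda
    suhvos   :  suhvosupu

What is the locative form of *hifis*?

The pattern is voicing of the final sound: -upu when the stem ends in a voiceless consonant (*lepapek*, *suhvos*); -a when the stem ends in a voiced consonant (*boser*, *obtod*); -i when the stem ends in a vowel (*revpi*, *ao*).
The final sound of *hifis* is /s/, which is a voiceless consonant, so the suffix is -upu, giving *hifisupu*.

hifisupu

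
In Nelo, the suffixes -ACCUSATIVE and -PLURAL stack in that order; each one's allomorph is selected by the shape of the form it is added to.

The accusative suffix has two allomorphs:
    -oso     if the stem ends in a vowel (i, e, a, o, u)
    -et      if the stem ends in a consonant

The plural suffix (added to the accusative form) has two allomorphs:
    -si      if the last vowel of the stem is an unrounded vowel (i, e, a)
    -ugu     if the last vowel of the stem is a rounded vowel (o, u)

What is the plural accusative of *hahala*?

*hahala*: final sound = /a/, a vowel → -oso → *hahalaoso*.
The last vowel of the accusative form *hahalaoso* is /o/, which is a rounded vowel, so the plural suffix is -ugu, giving *hahalaosougu*.

hahalaosougu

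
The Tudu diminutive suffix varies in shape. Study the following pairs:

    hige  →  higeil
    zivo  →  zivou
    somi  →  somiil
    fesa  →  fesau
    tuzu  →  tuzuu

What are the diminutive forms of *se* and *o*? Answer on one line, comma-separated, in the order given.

The alternation tracks the last vowel of the stem — -il when the last vowel of the stem is a front vowel (*hige*, *somi*); -u when the last vowel of the stem is a back vowel (*zivo*, *fesa*, *tuzu*).
*se*: last vowel = /e/, a front vowel → -il → *seil*.
*o* — last vowel /o/ (a back vowel) → -u → *ou*.

seil, ou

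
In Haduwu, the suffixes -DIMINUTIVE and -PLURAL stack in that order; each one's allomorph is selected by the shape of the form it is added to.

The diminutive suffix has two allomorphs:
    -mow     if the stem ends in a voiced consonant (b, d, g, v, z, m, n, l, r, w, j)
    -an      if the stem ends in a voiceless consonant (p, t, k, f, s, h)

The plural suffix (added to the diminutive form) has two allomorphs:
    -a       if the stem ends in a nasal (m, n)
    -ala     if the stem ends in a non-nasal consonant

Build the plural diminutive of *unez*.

unezmowala

*unez*: final consonant = /z/, voiced → -mow → *unezmow*.
The diminutive form *unezmow*: final consonant = /w/, non-nasal → -ala → *unezmowala*.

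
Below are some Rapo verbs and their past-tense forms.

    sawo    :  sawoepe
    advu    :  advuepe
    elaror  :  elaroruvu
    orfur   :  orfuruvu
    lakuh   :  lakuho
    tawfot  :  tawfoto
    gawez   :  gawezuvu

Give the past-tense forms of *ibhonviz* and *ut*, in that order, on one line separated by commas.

ibhonvizuvu, uto

The pattern is voicing of the final sound: -o when the stem ends in a voiceless consonant (*lakuh*, *tawfot*); -uvu when the stem ends in a voiced consonant (*elaror*, *orfur*, *gawez*); -epe when the stem ends in a vowel (*sawo*, *advu*).
*ibhonviz* — final sound /z/ (a voiced consonant) → -uvu → *ibhonvizuvu*.
*ut* — final sound /t/ (a voiceless consonant) → -o → *uto*.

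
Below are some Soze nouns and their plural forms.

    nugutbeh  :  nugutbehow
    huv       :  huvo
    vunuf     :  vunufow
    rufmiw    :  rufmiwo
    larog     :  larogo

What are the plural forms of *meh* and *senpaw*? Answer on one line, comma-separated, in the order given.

mehow, senpawo

Looking at the final consonant of each stem: -ow when the stem ends in a voiceless consonant (*nugutbeh*, *vunuf*); -o when the stem ends in a voiced consonant (*huv*, *rufmiw*, *larog*).
*meh*: final consonant = /h/, voiceless → -ow → *mehow*.
*senpaw*: final consonant = /w/, voiced → -o → *senpawo*.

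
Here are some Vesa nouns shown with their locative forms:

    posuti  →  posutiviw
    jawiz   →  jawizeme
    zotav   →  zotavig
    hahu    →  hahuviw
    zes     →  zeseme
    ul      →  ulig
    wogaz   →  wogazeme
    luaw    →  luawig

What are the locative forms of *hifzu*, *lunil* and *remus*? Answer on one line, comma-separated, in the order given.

The suffix is conditioned by the final sound: -eme when the stem ends in a sibilant (*jawiz*, *zes*, *wogaz*); -ig when the stem ends in a non-sibilant consonant (*zotav*, *ul*, *luaw*); -viw when the stem ends in a vowel (*posuti*, *hahu*).
*hifzu* — final sound /u/ (a vowel) → -viw → *hifzuviw*.
*lunil*: final sound = /l/, a non-sibilant consonant → -ig → *lunilig*.
*remus*: final sound = /s/, a sibilant → -eme → *remuseme*.

hifzuviw, lunilig, remuseme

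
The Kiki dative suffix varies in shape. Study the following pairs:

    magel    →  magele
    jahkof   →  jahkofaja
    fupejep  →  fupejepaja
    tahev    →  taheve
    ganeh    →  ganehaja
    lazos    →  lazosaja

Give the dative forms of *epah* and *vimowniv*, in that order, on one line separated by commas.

epahaja, vimownive

The pattern is voicing of the final consonant: -aja when the stem ends in a voiceless consonant (*jahkof*, *fupejep*, *ganeh*, *lazos*); -e when the stem ends in a voiced consonant (*magel*, *tahev*).
Since the final consonant of *epah* is /h/ (voiceless), it takes -aja, giving *epahaja*.
The final consonant of *vimowniv* is /v/, which is voiced, so the suffix is -e, giving *vimownive*.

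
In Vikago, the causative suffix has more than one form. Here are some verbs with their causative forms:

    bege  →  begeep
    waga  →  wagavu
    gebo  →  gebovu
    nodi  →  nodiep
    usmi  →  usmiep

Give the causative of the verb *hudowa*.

The suffix is conditioned by the last vowel: -ep when the last vowel of the stem is a front vowel (*bege*, *nodi*, *usmi*); -vu when the last vowel of the stem is a back vowel (*waga*, *gebo*).
*hudowa* — last vowel /a/ (a back vowel) → -vu → *hudowavu*.

hudowavu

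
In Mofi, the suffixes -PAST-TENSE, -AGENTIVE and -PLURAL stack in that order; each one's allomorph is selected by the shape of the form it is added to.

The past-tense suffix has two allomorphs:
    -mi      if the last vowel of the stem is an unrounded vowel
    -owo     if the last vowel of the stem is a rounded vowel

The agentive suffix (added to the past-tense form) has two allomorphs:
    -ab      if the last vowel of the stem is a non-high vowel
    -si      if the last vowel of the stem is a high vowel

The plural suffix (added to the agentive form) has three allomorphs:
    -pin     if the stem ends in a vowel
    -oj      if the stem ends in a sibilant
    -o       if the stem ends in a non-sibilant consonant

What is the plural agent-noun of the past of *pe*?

pemisipin

The last vowel of *pe* is /e/, which is an unrounded vowel, so the past-tense suffix is -mi, giving *pemi*.
The last vowel of the past-tense form *pemi* is /i/, which is a high vowel, so the agentive suffix is -si, giving *pemisi*.
The final sound of the agentive form *pemisi* is /i/, which is a vowel, so the plural suffix is -pin, giving *pemisipin*.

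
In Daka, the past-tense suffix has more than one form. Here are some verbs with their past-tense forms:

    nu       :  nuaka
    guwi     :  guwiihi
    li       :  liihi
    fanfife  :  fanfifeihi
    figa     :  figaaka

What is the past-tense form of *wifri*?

wifriihi

The suffix is conditioned by the last vowel: -ihi when the last vowel of the stem is a front vowel (*guwi*, *li*, *fanfife*); -aka when the last vowel of the stem is a back vowel (*nu*, *figa*).
The last vowel of *wifri* is /i/, which is a front vowel, so the suffix is -ihi, giving *wifriihi*.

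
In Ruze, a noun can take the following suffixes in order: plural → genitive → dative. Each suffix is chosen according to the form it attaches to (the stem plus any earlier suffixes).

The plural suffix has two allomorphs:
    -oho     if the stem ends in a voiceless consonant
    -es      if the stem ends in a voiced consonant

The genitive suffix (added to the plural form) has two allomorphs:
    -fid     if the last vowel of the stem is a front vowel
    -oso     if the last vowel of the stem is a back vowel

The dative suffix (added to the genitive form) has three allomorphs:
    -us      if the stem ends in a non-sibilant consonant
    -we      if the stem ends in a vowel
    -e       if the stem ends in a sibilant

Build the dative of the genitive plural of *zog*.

The final consonant of *zog* is /g/, which is voiced, so the plural suffix is -es, giving *zoges*.
The plural form *zoges*: last vowel = /e/, a front vowel → -fid → *zogesfid*.
Since the final sound of the genitive form *zogesfid* is /d/ (a non-sibilant consonant), it takes -us, giving *zogesfidus*.

zogesfidus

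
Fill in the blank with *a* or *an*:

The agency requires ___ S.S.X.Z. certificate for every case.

The indefinite article is chosen by the initial *sound* of the following word, not its spelling.
The initialism *S.S.X.Z.* is read letter by letter; the first letter, S, is pronounced /ɛs/, which begins with a vowel sound.
So the article is *an*: The agency requires an S.S.X.Z. certificate for every case.

an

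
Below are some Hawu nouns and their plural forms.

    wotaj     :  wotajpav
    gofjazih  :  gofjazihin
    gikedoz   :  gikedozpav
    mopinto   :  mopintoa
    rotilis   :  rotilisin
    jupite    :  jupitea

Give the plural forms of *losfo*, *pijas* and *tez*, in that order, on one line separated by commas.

The suffix is conditioned by the final sound: -in when the stem ends in a voiceless consonant (*gofjazih*, *rotilis*); -pav when the stem ends in a voiced consonant (*wotaj*, *gikedoz*); -a when the stem ends in a vowel (*mopinto*, *jupite*).
*losfo*: final sound = /o/, a vowel → -a → *losfoa*.
Since the final sound of *pijas* is /s/ (a voiceless consonant), it takes -in, giving *pijasin*.
*tez* — final sound /z/ (a voiced consonant) → -pav → *tezpav*.

losfoa, pijasin, tezpav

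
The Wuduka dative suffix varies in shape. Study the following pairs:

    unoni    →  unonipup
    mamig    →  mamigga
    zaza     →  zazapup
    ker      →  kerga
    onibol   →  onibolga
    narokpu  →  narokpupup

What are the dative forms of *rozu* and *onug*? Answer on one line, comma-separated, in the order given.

rozupup, onugga

The suffix is conditioned by the final sound: -ga when the stem ends in a consonant (*mamig*, *ker*, *onibol*); -pup when the stem ends in a vowel (*unoni*, *zaza*, *narokpu*).
*rozu* — final sound /u/ (a vowel) → -pup → *rozupup*.
The final sound of *onug* is /g/, which is a consonant, so the suffix is -ga, giving *onugga*.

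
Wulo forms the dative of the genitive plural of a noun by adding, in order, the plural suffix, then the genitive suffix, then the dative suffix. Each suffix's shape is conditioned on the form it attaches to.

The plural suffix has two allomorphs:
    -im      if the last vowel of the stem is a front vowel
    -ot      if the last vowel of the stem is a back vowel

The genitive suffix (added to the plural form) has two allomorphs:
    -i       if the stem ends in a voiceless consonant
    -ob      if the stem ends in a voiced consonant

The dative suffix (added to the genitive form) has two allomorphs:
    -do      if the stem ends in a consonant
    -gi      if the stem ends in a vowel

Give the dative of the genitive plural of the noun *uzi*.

*uzi* — last vowel /i/ (a front vowel) → -im → *uziim*.
The plural form *uziim*: final consonant = /m/, voiced → -ob → *uziimob*.
The final sound of the genitive form *uziimob* is /b/, which is a consonant, so the dative suffix is -do, giving *uziimobdo*.

uziimobdo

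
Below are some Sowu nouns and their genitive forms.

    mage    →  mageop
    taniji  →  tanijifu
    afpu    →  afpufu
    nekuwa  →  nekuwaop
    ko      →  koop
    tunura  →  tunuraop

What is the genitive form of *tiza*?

tizaop

The alternation tracks the last vowel of the stem — -fu when the last vowel of the stem is a high vowel (*taniji*, *afpu*); -op when the last vowel of the stem is a non-high vowel (*mage*, *nekuwa*, *ko*, *tunura*).
*tiza*: last vowel = /a/, a non-high vowel → -op → *tizaop*.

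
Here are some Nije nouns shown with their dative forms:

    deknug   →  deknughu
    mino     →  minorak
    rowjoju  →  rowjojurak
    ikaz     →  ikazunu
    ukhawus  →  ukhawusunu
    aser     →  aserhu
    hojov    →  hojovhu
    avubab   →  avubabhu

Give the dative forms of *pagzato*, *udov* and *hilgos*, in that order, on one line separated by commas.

The pattern is sibilance of the final sound: -unu when the stem ends in a sibilant (*ikaz*, *ukhawus*); -hu when the stem ends in a non-sibilant consonant (*deknug*, *aser*, *hojov*, *avubab*); -rak when the stem ends in a vowel (*mino*, *rowjoju*).
*pagzato*: final sound = /o/, a vowel → -rak → *pagzatorak*.
*udov*: final sound = /v/, a non-sibilant consonant → -hu → *udovhu*.
The final sound of *hilgos* is /s/, which is a sibilant, so the suffix is -unu, giving *hilgosunu*.

pagzatorak, udovhu, hilgosunu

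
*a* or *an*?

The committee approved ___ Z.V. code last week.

The indefinite article is chosen by the initial *sound* of the following word, not its spelling.
The initialism *Z.V.* is read letter by letter; the first letter, Z, is pronounced /ziː/, which begins with a consonant sound.
So the article is *a*: The committee approved a Z.V. code last week.

a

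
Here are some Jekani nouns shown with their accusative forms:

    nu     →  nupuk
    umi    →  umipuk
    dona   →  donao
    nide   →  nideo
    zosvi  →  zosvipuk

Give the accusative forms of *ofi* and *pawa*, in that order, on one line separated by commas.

ofipuk, pawao

The pattern is height harmony: -puk when the last vowel of the stem is a high vowel (*nu*, *umi*, *zosvi*); -o when the last vowel of the stem is a non-high vowel (*dona*, *nide*).
*ofi*: last vowel = /i/, a high vowel → -puk → *ofipuk*.
*pawa*: last vowel = /a/, a non-high vowel → -o → *pawao*.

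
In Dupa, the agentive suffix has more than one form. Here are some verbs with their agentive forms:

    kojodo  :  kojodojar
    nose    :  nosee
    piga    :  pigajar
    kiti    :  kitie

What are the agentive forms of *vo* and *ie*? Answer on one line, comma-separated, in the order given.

The suffix is conditioned by the last vowel: -e when the last vowel of the stem is a front vowel (*nose*, *kiti*); -jar when the last vowel of the stem is a back vowel (*kojodo*, *piga*).
*vo*: last vowel = /o/, a back vowel → -jar → *vojar*.
The last vowel of *ie* is /e/, which is a front vowel, so the suffix is -e, giving *iee*.

vojar, iee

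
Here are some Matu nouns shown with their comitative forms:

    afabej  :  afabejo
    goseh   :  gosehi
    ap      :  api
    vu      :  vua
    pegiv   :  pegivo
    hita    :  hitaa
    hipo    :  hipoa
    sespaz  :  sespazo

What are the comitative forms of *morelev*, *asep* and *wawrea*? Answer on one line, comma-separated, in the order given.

Looking at the final sound of each stem: -i when the stem ends in a voiceless consonant (*goseh*, *ap*); -o when the stem ends in a voiced consonant (*afabej*, *pegiv*, *sespaz*); -a when the stem ends in a vowel (*vu*, *hita*, *hipo*).
The final sound of *morelev* is /v/, which is a voiced consonant, so the suffix is -o, giving *morelevo*.
The final sound of *asep* is /p/, which is a voiceless consonant, so the suffix is -i, giving *asepi*.
*wawrea*: final sound = /a/, a vowel → -a → *wawreaa*.

morelevo, asepi, wawreaa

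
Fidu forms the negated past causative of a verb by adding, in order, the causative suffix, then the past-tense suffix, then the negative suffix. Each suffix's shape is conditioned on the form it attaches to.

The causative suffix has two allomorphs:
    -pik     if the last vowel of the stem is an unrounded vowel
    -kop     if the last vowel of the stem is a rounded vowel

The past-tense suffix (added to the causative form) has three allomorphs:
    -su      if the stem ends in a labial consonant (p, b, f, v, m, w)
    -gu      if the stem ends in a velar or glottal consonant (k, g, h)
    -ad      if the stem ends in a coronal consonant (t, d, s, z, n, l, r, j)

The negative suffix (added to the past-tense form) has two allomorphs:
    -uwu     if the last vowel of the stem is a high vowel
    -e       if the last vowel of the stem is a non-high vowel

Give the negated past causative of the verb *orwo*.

orwokopsuuwu

The last vowel of *orwo* is /o/, which is a rounded vowel, so the causative suffix is -kop, giving *orwokop*.
The final consonant of the causative form *orwokop* is /p/, which is labial, so the past-tense suffix is -su, giving *orwokopsu*.
The last vowel of the past-tense form *orwokopsu* is /u/, which is a high vowel, so the negative suffix is -uwu, giving *orwokopsuuwu*.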